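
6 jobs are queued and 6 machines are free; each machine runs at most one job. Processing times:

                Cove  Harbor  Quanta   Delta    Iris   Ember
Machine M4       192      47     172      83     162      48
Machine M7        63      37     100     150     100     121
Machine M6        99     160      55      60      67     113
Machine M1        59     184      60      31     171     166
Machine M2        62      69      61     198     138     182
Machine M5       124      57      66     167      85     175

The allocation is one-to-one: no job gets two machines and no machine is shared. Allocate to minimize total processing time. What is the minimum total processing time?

Minimum total: 311 min

Optimal: Cove→Machine M2 (62 min), Harbor→Machine M7 (37 min), Quanta→Machine M5 (66 min), Delta→Machine M1 (31 min), Iris→Machine M6 (67 min), Ember→Machine M4 (48 min) — total 62+37+66+31+67+48 = 311 min.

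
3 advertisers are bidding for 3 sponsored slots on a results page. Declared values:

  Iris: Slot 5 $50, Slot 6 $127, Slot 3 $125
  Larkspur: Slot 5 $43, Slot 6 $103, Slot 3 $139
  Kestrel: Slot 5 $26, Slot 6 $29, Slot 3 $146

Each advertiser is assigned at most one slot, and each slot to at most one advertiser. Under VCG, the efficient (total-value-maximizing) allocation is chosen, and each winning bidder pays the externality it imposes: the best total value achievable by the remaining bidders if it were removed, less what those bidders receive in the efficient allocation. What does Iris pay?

Efficient allocation: Iris→Slot 6 ($127), Larkspur→Slot 5 ($43), Kestrel→Slot 3 ($146); total welfare W = $316.
Iris receives Slot 6 at value $127, so the others get W − 127 = $189.
Without Iris: best allocation of the remaining 2 bidders over all 3 slots is Larkspur→Slot 6 ($103), Kestrel→Slot 3 ($146), total $249.
VCG payment = (others' best without Iris) − (others' welfare with Iris) = 249 − 189 = $60.

Iris pays $60.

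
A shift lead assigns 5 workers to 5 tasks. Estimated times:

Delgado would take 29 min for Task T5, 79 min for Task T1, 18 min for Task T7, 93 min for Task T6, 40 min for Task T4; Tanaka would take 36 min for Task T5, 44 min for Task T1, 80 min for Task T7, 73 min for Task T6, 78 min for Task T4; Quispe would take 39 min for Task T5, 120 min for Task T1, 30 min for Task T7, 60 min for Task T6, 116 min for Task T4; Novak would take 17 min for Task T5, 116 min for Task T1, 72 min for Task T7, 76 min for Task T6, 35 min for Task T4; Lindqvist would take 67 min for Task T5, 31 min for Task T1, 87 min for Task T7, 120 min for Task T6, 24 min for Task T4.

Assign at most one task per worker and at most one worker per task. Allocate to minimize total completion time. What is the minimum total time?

Treat this as an assignment problem: match each worker to one task.
Optimal: Delgado→Task T7 (18 min), Tanaka→Task T1 (44 min), Quispe→Task T6 (60 min), Novak→Task T5 (17 min), Lindqvist→Task T4 (24 min) — total 18+44+60+17+24 = 163 min.
Column-greedy (each task in turn goes to its cheapest remaining worker) gives 204 min, worse by 41.
Next-best assignment: Delgado→Task T7, Tanaka→Task T5, Quispe→Task T6, Novak→Task T4, Lindqvist→Task T1 = 180 min.

Min total: 163 min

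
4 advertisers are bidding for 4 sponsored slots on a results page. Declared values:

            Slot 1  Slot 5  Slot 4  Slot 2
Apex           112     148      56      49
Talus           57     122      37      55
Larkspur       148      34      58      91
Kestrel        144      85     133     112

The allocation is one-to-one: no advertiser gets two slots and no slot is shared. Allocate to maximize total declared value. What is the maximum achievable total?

Max total: $484

This is the linear assignment problem.
Optimal: Apex→Slot 5 ($148), Talus→Slot 2 ($55), Larkspur→Slot 1 ($148), Kestrel→Slot 4 ($133) — total 148+55+148+133 = $484.
Swapping Talus↔Kestrel (Talus→Slot 4 $37, Kestrel→Slot 2 $112) loses 39.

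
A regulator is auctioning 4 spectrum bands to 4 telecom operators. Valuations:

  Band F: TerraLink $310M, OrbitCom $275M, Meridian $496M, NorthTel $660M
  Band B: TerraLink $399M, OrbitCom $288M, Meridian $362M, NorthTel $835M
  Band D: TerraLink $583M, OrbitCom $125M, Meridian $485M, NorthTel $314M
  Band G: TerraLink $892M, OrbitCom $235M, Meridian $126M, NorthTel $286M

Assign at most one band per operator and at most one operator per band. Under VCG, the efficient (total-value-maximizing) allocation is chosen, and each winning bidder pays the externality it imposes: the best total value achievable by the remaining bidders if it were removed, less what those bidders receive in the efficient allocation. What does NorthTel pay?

NorthTel pays $24M.

Efficient allocation: TerraLink→Band G ($892M), OrbitCom→Band F ($275M), Meridian→Band D ($485M), NorthTel→Band B ($835M); total welfare W = $2487M.
NorthTel receives Band B at value $835M, so the others get W − 835 = $1652M.
Without NorthTel: best allocation of the remaining 3 bidders over all 4 bands is TerraLink→Band G ($892M), OrbitCom→Band B ($288M), Meridian→Band F ($496M), total $1676M.
VCG payment = (others' best without NorthTel) − (others' welfare with NorthTel) = 1676 − 1652 = $24M.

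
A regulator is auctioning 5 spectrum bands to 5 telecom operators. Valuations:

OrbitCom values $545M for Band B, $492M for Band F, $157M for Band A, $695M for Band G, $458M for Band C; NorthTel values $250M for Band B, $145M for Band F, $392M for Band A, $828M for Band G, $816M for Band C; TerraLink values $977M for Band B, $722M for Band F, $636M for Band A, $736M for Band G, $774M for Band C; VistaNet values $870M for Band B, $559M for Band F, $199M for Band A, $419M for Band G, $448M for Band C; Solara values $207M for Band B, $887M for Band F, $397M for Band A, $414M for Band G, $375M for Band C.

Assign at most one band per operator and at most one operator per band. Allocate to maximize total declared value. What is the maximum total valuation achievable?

Optimal: OrbitCom→Band G ($695M), NorthTel→Band C ($816M), TerraLink→Band A ($636M), VistaNet→Band B ($870M), Solara→Band F ($887M) — total 695+816+636+870+887 = $3904M.
Max-entry greedy (repeatedly take the single best remaining cell) gives $3349M, worse by 555.

Max total: $3904M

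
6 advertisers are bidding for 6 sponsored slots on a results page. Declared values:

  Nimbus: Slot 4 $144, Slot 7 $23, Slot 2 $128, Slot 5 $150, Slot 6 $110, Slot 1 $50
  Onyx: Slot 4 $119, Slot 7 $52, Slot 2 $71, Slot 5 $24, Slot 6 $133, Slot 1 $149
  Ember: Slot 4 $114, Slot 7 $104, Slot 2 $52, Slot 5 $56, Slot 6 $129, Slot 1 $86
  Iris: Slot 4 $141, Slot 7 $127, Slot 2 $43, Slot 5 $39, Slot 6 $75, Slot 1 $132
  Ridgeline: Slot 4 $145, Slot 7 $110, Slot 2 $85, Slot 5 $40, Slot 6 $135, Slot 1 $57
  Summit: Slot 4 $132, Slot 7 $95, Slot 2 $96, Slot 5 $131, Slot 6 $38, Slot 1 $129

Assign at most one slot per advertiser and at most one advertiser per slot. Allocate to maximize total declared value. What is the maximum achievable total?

Optimal: Nimbus→Slot 2 ($128), Onyx→Slot 1 ($149), Ember→Slot 6 ($129), Iris→Slot 7 ($127), Ridgeline→Slot 4 ($145), Summit→Slot 5 ($131) — total 128+149+129+127+145+131 = $809.
Max-entry greedy (repeatedly take the single best remaining cell) gives $796, worse by 13.
Swapping Onyx↔Ember (Onyx→Slot 6 $133, Ember→Slot 1 $86) loses 59.
Checked against all permutations: $809 is optimal.

Maximum total: $809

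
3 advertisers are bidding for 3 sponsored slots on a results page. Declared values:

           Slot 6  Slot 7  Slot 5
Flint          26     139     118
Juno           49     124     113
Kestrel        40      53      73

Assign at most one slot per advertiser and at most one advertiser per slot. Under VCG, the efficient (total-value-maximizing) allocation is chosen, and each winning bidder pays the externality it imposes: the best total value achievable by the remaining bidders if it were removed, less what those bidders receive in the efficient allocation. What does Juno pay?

Efficient allocation: Flint→Slot 7 ($139), Juno→Slot 5 ($113), Kestrel→Slot 6 ($40); total welfare W = $292.
Juno receives Slot 5 at value $113, so the others get W − 113 = $179.
Without Juno: best allocation of the remaining 2 bidders over all 3 slots is Flint→Slot 7 ($139), Kestrel→Slot 5 ($73), total $212.
VCG payment = (others' best without Juno) − (others' welfare with Juno) = 212 − 179 = $33.

Juno pays $33.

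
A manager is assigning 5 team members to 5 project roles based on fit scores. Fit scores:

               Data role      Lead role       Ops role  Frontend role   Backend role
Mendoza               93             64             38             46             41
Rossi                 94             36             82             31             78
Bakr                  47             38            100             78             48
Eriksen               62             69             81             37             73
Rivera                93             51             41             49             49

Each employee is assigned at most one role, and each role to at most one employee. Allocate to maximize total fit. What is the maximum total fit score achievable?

Optimal: Mendoza→Lead role (64 pts), Rossi→Backend role (78 pts), Bakr→Frontend role (78 pts), Eriksen→Ops role (81 pts), Rivera→Data role (93 pts) — total 64+78+78+81+93 = 394 pts.
Column-greedy (each role in turn goes to its best remaining employee) gives 353 pts, worse by 41.
Every other assignment is strictly worse.

Maximum total: 394 pts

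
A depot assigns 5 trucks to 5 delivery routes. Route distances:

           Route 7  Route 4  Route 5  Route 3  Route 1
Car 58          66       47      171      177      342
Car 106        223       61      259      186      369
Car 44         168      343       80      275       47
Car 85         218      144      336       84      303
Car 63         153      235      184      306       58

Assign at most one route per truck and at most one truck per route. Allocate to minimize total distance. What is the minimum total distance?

Optimal: Car 58→Route 7 (66 km), Car 106→Route 4 (61 km), Car 44→Route 5 (80 km), Car 85→Route 3 (84 km), Car 63→Route 1 (58 km) — total 66+61+80+84+58 = 349 km.
Min-entry greedy (repeatedly take the single cheapest remaining cell) gives 590 km, worse by 241.
Next-best assignment: Car 58→Route 7, Car 106→Route 4, Car 44→Route 1, Car 85→Route 3, Car 63→Route 5 = 442 km.
Checked against all permutations: 349 km is optimal.

Min total: 349 km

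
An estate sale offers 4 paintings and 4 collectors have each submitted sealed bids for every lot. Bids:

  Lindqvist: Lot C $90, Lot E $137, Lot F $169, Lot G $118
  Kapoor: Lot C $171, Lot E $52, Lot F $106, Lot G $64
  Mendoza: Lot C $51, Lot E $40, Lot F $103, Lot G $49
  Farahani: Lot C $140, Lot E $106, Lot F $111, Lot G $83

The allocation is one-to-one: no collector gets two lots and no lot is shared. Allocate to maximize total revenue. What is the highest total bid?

Optimal: Lindqvist→Lot G ($118), Kapoor→Lot C ($171), Mendoza→Lot F ($103), Farahani→Lot E ($106) — total 118+171+103+106 = $498.
Swapping Farahani↔Mendoza (Farahani→Lot F $111, Mendoza→Lot E $40) loses 58.
Checked against all permutations: $498 is optimal.

Max total: $498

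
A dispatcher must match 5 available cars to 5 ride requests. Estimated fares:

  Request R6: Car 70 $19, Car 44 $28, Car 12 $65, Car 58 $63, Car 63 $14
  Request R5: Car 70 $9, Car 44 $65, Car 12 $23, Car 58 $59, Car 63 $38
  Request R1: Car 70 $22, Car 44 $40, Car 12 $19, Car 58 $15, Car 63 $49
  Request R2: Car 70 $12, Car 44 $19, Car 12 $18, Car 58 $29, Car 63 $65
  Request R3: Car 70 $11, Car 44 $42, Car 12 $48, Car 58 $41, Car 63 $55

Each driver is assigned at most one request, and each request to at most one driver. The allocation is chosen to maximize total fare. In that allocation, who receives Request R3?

Optimal: Car 70→Request R1 ($22), Car 44→Request R5 ($65), Car 12→Request R3 ($48), Car 58→Request R6 ($63), Car 63→Request R2 ($65) — total 22+65+48+63+65 = $263.
Column-greedy (each request in turn goes to its best remaining driver) gives $219, worse by 44.
Checked against all permutations: $263 is optimal.
Car 12's own top request is Request R6 ($65), but forcing Car 12→Request R6 and reassigning the rest optimally gives only $258 — worse by 5.

Car 12 receives Request R3.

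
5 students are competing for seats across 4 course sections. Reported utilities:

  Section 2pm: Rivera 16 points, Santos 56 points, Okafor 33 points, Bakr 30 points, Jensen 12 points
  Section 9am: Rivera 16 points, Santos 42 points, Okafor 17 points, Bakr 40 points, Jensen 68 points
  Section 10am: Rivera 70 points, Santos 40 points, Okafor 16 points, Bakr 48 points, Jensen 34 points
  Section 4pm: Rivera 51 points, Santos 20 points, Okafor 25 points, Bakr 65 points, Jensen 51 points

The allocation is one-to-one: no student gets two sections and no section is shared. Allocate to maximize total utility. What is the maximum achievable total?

Maximum total: 259 points

Optimal: Santos→Section 2pm (56 points), Jensen→Section 9am (68 points), Rivera→Section 10am (70 points), Bakr→Section 4pm (65 points) — total 56+68+70+65 = 259 points.
Row-greedy (each student in turn takes its best remaining section) gives 191 points, worse by 68.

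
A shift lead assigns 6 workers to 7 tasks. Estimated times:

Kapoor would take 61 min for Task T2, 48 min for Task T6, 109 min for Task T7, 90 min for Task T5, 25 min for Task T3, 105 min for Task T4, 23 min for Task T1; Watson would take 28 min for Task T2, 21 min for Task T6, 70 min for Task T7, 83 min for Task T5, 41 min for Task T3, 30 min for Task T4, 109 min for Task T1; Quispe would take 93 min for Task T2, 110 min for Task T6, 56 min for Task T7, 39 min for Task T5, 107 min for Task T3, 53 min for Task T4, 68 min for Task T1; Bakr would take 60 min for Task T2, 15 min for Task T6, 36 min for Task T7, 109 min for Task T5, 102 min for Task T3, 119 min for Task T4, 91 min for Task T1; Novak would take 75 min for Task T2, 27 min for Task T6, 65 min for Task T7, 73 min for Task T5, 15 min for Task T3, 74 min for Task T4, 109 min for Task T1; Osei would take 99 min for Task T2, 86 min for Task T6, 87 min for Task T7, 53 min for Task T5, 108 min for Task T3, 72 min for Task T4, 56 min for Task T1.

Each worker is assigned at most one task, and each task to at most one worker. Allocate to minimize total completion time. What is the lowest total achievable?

Min total: 187 min

Optimal: Kapoor→Task T1 (23 min), Watson→Task T2 (28 min), Quispe→Task T4 (53 min), Bakr→Task T6 (15 min), Novak→Task T3 (15 min), Osei→Task T5 (53 min) — total 23+28+53+15+15+53 = 187 min.
Column-greedy (each task in turn goes to its cheapest remaining worker) gives 272 min, worse by 85.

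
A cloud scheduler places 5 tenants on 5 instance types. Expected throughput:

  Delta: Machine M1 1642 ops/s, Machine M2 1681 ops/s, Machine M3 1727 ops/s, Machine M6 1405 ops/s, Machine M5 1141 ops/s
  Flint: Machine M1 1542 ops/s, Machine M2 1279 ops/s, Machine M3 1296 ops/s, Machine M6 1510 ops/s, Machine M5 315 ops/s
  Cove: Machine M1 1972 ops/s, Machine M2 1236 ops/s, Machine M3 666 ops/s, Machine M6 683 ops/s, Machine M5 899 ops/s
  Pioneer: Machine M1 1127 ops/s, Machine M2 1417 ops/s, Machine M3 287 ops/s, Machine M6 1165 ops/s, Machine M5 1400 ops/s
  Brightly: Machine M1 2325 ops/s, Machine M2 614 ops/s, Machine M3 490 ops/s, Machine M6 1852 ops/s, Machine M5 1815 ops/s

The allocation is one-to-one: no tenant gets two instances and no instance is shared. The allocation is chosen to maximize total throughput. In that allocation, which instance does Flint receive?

Optimal: Delta→Machine M3 (1727 ops/s), Flint→Machine M6 (1510 ops/s), Cove→Machine M1 (1972 ops/s), Pioneer→Machine M2 (1417 ops/s), Brightly→Machine M5 (1815 ops/s) — total 1727+1510+1972+1417+1815 = 8441 ops/s.
Row-greedy (each tenant in turn takes its best remaining instance) gives 7757 ops/s, worse by 684.
Every other assignment is strictly worse.
Flint's own top instance is Machine M1 (1542 ops/s), but forcing Flint→Machine M1 and reassigning the rest optimally gives only 7757 ops/s — worse by 684.

Flint receives Machine M6.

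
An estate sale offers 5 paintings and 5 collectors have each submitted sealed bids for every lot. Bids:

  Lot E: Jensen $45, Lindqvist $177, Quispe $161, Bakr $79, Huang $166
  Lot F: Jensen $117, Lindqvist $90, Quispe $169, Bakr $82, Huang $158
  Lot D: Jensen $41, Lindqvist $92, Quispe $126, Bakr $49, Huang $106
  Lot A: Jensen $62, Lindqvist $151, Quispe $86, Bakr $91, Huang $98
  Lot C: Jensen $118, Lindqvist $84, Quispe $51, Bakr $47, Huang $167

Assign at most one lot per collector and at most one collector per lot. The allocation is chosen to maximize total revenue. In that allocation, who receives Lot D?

Quispe receives Lot D.

Optimal: Jensen→Lot F ($117), Lindqvist→Lot E ($177), Quispe→Lot D ($126), Bakr→Lot A ($91), Huang→Lot C ($167) — total 117+177+126+91+167 = $678.
Max-entry greedy (repeatedly take the single best remaining cell) gives $645, worse by 33.
Swapping Jensen↔Huang (Jensen→Lot C $118, Huang→Lot F $158) loses 8.
Quispe's own top lot is Lot F ($169), but forcing Quispe→Lot F and reassigning the rest optimally gives only $661 — worse by 17.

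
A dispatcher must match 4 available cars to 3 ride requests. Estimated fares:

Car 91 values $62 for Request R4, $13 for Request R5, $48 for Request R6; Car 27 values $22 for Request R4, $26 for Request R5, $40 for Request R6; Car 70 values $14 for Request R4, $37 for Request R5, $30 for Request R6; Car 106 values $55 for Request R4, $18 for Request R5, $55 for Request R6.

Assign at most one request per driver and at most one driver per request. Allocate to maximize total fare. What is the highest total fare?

Treat this as an assignment problem: match each driver to one request.
Optimal: Car 91→Request R4 ($62), Car 70→Request R5 ($37), Car 106→Request R6 ($55) — total 62+37+55 = $154.
Row-greedy (each driver in turn takes its best remaining request) gives $139, worse by 15.
Next-best assignment: Car 91→Request R4, Car 27→Request R5, Car 106→Request R6 = $143.
No other one-to-one assignment exceeds $154.

Max total: $154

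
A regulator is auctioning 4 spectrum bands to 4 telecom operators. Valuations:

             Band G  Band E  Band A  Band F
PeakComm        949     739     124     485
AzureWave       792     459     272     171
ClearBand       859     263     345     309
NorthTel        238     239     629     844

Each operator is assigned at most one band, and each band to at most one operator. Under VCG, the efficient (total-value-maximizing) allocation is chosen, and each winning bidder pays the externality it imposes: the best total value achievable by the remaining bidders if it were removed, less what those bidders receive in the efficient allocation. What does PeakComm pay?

Efficient allocation: PeakComm→Band E ($739M), AzureWave→Band G ($792M), ClearBand→Band A ($345M), NorthTel→Band F ($844M); total welfare W = $2720M.
PeakComm receives Band E at value $739M, so the others get W − 739 = $1981M.
Without PeakComm: best allocation of the remaining 3 bidders over all 4 bands is AzureWave→Band E ($459M), ClearBand→Band G ($859M), NorthTel→Band F ($844M), total $2162M.
VCG payment = (others' best without PeakComm) − (others' welfare with PeakComm) = 2162 − 1981 = $181M.

PeakComm pays $181M.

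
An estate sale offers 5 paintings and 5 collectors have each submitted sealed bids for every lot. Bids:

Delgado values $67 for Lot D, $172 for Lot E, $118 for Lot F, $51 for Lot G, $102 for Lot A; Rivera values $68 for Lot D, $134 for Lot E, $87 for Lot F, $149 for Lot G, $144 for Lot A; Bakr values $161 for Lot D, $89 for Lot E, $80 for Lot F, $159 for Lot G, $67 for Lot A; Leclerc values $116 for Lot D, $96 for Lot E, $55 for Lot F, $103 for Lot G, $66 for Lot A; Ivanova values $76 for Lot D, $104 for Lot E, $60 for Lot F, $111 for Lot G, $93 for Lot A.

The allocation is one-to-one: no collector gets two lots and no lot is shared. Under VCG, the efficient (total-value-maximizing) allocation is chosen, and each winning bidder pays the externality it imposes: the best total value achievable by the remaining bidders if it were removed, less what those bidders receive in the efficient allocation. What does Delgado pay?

Delgado pays $44.

Efficient allocation: Delgado→Lot E ($172), Rivera→Lot A ($144), Bakr→Lot G ($159), Leclerc→Lot D ($116), Ivanova→Lot F ($60); total welfare W = $651.
Delgado receives Lot E at value $172, so the others get W − 172 = $479.
Without Delgado: best allocation of the remaining 4 bidders over all 5 lots is Rivera→Lot A ($144), Bakr→Lot G ($159), Leclerc→Lot D ($116), Ivanova→Lot E ($104), total $523.
VCG payment = (others' best without Delgado) − (others' welfare with Delgado) = 523 − 479 = $44.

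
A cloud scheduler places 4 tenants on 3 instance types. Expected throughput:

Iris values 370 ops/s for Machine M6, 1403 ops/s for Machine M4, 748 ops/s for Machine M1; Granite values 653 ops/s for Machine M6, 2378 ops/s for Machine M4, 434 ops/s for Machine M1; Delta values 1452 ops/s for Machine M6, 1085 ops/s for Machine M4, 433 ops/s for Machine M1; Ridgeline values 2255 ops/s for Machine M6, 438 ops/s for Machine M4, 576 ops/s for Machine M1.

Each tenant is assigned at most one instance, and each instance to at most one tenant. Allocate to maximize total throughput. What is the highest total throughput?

This is a one-to-one assignment (maximum-weight bipartite matching).
Optimal: Ridgeline→Machine M6 (2255 ops/s), Granite→Machine M4 (2378 ops/s), Iris→Machine M1 (748 ops/s) — total 2255+2378+748 = 5381 ops/s.
Next-best assignment: Ridgeline→Machine M6, Granite→Machine M4, Delta→Machine M1 = 5066 ops/s.
No other one-to-one assignment exceeds 5381 ops/s.

Max total: 5381 ops/s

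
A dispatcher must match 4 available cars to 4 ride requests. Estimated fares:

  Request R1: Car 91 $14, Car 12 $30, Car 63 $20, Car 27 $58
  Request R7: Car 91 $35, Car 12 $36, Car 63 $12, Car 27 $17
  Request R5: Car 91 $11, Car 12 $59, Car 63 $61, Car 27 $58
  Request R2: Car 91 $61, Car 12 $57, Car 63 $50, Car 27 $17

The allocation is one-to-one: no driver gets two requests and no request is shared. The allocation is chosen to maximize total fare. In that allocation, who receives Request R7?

Car 12 receives Request R7.

Optimal: Car 91→Request R2 ($61), Car 12→Request R7 ($36), Car 63→Request R5 ($61), Car 27→Request R1 ($58) — total 61+36+61+58 = $216.
Row-greedy (each driver in turn takes its best remaining request) gives $157, worse by 59.
Next-best assignment: Car 91→Request R7, Car 12→Request R2, Car 63→Request R5, Car 27→Request R1 = $211.
Every other assignment is strictly worse.
Car 12's own top request is Request R5 ($59), but forcing Car 12→Request R5 and reassigning the rest optimally gives only $202 — worse by 14.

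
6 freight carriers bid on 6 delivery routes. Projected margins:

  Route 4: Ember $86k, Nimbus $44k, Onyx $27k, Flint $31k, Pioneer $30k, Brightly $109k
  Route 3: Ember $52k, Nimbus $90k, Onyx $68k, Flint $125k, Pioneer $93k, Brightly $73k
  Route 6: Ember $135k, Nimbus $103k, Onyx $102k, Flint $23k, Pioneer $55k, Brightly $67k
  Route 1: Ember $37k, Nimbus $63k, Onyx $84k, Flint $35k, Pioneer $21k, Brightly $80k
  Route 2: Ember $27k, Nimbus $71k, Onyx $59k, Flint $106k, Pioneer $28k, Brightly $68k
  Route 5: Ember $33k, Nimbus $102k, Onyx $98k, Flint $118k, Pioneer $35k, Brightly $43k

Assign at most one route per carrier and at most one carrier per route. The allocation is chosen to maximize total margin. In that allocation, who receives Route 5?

Treat this as an assignment problem: match each carrier to one route.
Optimal: Ember→Route 6 ($135k), Nimbus→Route 5 ($102k), Onyx→Route 1 ($84k), Flint→Route 2 ($106k), Pioneer→Route 3 ($93k), Brightly→Route 4 ($109k) — total 135+102+84+106+93+109 = $629k.
Column-greedy (each route in turn goes to its best remaining carrier) gives $559k, worse by 70.
Next-best assignment: Ember→Route 6, Nimbus→Route 2, Onyx→Route 1, Flint→Route 5, Pioneer→Route 3, Brightly→Route 4 = $610k.
Nimbus's own top route is Route 6 ($103k), but forcing Nimbus→Route 6 and reassigning the rest optimally gives only $566k — worse by 63.

Nimbus receives Route 5.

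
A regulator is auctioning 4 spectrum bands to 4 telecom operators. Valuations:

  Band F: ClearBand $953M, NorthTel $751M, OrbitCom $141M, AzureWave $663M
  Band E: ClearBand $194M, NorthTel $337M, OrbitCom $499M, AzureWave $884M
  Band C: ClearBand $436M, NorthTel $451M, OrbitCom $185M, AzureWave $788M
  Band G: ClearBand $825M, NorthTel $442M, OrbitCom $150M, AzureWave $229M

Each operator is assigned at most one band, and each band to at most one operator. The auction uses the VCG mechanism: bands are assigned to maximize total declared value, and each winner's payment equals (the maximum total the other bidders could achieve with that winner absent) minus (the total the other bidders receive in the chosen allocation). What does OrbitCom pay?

OrbitCom pays $96M.

Efficient allocation: ClearBand→Band G ($825M), NorthTel→Band F ($751M), OrbitCom→Band E ($499M), AzureWave→Band C ($788M); total welfare W = $2863M.
OrbitCom receives Band E at value $499M, so the others get W − 499 = $2364M.
Without OrbitCom: best allocation of the remaining 3 bidders over all 4 bands is ClearBand→Band G ($825M), NorthTel→Band F ($751M), AzureWave→Band E ($884M), total $2460M.
VCG payment = (others' best without OrbitCom) − (others' welfare with OrbitCom) = 2460 − 2364 = $96M.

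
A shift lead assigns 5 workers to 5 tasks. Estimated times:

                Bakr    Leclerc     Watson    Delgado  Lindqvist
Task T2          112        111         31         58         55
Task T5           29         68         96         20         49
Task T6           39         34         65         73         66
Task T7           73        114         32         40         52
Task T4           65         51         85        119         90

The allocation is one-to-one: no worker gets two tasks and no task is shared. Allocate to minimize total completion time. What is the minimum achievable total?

Minimum total: 193 min

Optimal: Bakr→Task T6 (39 min), Leclerc→Task T4 (51 min), Watson→Task T2 (31 min), Delgado→Task T5 (20 min), Lindqvist→Task T7 (52 min) — total 39+51+31+20+52 = 193 min.
Min-entry greedy (repeatedly take the single cheapest remaining cell) gives 202 min, worse by 9.
Swapping Watson↔Delgado (Watson→Task T5 96 min, Delgado→Task T2 58 min) adds 103.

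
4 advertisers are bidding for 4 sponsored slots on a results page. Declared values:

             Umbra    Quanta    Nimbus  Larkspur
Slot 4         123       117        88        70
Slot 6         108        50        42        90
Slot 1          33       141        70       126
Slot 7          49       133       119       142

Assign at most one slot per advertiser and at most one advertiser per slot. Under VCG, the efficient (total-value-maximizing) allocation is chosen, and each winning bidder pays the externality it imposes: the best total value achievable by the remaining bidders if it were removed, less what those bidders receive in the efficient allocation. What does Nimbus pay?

Nimbus pays $15.

Efficient allocation: Umbra→Slot 6 ($108), Quanta→Slot 1 ($141), Nimbus→Slot 4 ($88), Larkspur→Slot 7 ($142); total welfare W = $479.
Nimbus receives Slot 4 at value $88, so the others get W − 88 = $391.
Without Nimbus: best allocation of the remaining 3 bidders over all 4 slots is Umbra→Slot 4 ($123), Quanta→Slot 1 ($141), Larkspur→Slot 7 ($142), total $406.
VCG payment = (others' best without Nimbus) − (others' welfare with Nimbus) = 406 − 391 = $15.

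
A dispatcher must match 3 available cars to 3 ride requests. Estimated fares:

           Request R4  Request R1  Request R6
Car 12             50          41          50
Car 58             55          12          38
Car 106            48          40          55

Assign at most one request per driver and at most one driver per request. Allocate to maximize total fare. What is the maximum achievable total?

Maximum total: $151

Optimal: Car 12→Request R1 ($41), Car 58→Request R4 ($55), Car 106→Request R6 ($55) — total 41+55+55 = $151.
Row-greedy (each driver in turn takes its best remaining request) gives $128, worse by 23.
Next-best assignment: Car 12→Request R6, Car 58→Request R4, Car 106→Request R1 = $145.
Every other assignment is strictly worse.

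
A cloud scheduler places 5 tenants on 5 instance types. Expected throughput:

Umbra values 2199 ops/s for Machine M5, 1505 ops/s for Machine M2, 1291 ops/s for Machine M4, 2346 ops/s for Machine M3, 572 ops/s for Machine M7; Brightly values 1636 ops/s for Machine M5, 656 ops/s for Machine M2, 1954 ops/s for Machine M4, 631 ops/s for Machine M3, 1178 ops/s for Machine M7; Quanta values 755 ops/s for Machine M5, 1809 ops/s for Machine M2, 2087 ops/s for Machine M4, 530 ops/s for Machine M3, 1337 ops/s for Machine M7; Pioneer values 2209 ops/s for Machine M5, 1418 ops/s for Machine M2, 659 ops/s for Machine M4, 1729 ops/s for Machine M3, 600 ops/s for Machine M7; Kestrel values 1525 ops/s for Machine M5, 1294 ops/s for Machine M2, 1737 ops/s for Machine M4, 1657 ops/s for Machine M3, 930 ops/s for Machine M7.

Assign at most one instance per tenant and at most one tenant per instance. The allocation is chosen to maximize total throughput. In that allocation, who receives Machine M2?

Quanta receives Machine M2.

Optimal: Umbra→Machine M3 (2346 ops/s), Brightly→Machine M7 (1178 ops/s), Quanta→Machine M2 (1809 ops/s), Pioneer→Machine M5 (2209 ops/s), Kestrel→Machine M4 (1737 ops/s) — total 2346+1178+1809+2209+1737 = 9279 ops/s.
Max-entry greedy (repeatedly take the single best remaining cell) gives 9114 ops/s, worse by 165.
Next-best assignment: Umbra→Machine M3, Brightly→Machine M4, Quanta→Machine M2, Pioneer→Machine M5, Kestrel→Machine M7 = 9248 ops/s.
Swapping Pioneer↔Kestrel (Pioneer→Machine M4 659 ops/s, Kestrel→Machine M5 1525 ops/s) loses 1762.
Quanta's own top instance is Machine M4 (2087 ops/s), but forcing Quanta→Machine M4 and reassigning the rest optimally gives only 9114 ops/s — worse by 165.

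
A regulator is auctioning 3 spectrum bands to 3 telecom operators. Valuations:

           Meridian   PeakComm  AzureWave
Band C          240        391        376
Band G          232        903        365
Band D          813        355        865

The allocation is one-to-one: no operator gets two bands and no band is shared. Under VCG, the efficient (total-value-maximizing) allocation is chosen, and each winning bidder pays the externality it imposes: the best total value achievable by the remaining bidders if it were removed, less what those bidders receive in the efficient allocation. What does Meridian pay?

Meridian pays $489M.

Efficient allocation: Meridian→Band D ($813M), PeakComm→Band G ($903M), AzureWave→Band C ($376M); total welfare W = $2092M.
Meridian receives Band D at value $813M, so the others get W − 813 = $1279M.
Without Meridian: best allocation of the remaining 2 bidders over all 3 bands is PeakComm→Band G ($903M), AzureWave→Band D ($865M), total $1768M.
VCG payment = (others' best without Meridian) − (others' welfare with Meridian) = 1768 − 1279 = $489M.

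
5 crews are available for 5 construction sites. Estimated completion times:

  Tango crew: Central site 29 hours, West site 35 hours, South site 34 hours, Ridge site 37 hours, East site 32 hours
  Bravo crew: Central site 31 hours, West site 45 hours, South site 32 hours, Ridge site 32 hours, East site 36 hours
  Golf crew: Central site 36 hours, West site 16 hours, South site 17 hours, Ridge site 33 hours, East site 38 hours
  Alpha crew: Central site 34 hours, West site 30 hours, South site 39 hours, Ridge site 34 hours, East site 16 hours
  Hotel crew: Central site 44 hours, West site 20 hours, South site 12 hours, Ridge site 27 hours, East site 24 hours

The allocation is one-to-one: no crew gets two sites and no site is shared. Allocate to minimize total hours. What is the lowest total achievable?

Minimum total: 105 hours

Treat this as an assignment problem: match each crew to one site.
Optimal: Tango crew→Central site (29 hours), Bravo crew→Ridge site (32 hours), Golf crew→West site (16 hours), Alpha crew→East site (16 hours), Hotel crew→South site (12 hours) — total 29+32+16+16+12 = 105 hours.
Next-best assignment: Tango crew→Ridge site, Bravo crew→Central site, Golf crew→West site, Alpha crew→East site, Hotel crew→South site = 112 hours.
No other one-to-one assignment undercuts 105 hours.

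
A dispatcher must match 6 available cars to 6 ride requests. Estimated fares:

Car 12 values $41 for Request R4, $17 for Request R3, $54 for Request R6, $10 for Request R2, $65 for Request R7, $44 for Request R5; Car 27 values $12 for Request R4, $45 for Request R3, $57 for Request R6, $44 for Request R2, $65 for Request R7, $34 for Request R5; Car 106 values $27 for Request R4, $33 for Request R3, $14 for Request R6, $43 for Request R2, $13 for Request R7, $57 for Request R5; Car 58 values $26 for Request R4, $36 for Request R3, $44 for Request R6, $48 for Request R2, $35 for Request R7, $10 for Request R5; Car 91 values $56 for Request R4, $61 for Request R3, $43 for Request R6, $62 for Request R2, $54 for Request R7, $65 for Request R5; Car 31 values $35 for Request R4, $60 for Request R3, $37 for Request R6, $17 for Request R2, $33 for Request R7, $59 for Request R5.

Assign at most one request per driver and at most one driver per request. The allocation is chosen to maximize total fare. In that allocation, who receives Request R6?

Optimal: Car 12→Request R7 ($65), Car 27→Request R6 ($57), Car 106→Request R5 ($57), Car 58→Request R2 ($48), Car 91→Request R4 ($56), Car 31→Request R3 ($60) — total 65+57+57+48+56+60 = $343.
Row-greedy (each driver in turn takes its best remaining request) gives $323, worse by 20.
Every other assignment is strictly worse.
Car 27's own top request is Request R7 ($65), but forcing Car 27→Request R7 and reassigning the rest optimally gives only $340 — worse by 3.

Car 27 receives Request R6.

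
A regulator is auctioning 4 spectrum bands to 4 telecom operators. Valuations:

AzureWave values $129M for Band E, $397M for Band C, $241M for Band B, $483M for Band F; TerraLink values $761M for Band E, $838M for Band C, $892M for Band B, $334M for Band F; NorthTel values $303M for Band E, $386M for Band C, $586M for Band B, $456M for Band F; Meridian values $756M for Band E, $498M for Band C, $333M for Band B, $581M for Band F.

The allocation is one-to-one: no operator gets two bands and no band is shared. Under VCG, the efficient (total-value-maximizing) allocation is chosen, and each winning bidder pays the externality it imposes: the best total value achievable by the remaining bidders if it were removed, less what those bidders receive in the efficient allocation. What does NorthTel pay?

Efficient allocation: AzureWave→Band F ($483M), TerraLink→Band C ($838M), NorthTel→Band B ($586M), Meridian→Band E ($756M); total welfare W = $2663M.
NorthTel receives Band B at value $586M, so the others get W − 586 = $2077M.
Without NorthTel: best allocation of the remaining 3 bidders over all 4 bands is AzureWave→Band F ($483M), TerraLink→Band B ($892M), Meridian→Band E ($756M), total $2131M.
VCG payment = (others' best without NorthTel) − (others' welfare with NorthTel) = 2131 − 2077 = $54M.

NorthTel pays $54M.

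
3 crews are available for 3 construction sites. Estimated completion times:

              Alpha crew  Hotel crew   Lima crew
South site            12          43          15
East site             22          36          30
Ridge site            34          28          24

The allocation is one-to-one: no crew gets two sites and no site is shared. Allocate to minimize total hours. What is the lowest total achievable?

Min total: 65 hours

This is a one-to-one assignment (minimum-cost bipartite matching).
Optimal: Alpha crew→East site (22 hours), Hotel crew→Ridge site (28 hours), Lima crew→South site (15 hours) — total 22+28+15 = 65 hours.
Column-greedy (each site in turn goes to its cheapest remaining crew) gives 70 hours, worse by 5.
Every other assignment is strictly worse.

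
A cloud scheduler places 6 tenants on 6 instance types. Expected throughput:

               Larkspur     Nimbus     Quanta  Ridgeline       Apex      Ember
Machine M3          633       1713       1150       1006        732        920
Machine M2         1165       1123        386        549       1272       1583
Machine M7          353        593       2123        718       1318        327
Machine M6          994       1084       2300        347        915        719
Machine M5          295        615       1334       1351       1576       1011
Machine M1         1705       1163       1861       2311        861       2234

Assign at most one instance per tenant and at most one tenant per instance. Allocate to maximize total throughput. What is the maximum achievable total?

Maximum total: 10300 ops/s

This is a one-to-one assignment (maximum-weight bipartite matching).
Optimal: Larkspur→Machine M6 (994 ops/s), Nimbus→Machine M3 (1713 ops/s), Quanta→Machine M7 (2123 ops/s), Ridgeline→Machine M1 (2311 ops/s), Apex→Machine M5 (1576 ops/s), Ember→Machine M2 (1583 ops/s) — total 994+1713+2123+2311+1576+1583 = 10300 ops/s.
Max-entry greedy (repeatedly take the single best remaining cell) gives 9836 ops/s, worse by 464.
Swapping Apex↔Ember (Apex→Machine M2 1272 ops/s, Ember→Machine M5 1011 ops/s) loses 876.
Checked against all permutations: 10300 ops/s is optimal.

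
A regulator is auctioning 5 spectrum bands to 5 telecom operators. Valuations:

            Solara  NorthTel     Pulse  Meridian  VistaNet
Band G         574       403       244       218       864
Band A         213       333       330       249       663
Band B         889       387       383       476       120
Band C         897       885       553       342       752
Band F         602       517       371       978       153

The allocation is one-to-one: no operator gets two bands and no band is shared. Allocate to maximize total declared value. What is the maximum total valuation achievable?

Maximum total: $3946M

Optimal: Solara→Band B ($889M), NorthTel→Band C ($885M), Pulse→Band A ($330M), Meridian→Band F ($978M), VistaNet→Band G ($864M) — total 889+885+330+978+864 = $3946M.
Max-entry greedy (repeatedly take the single best remaining cell) gives $3456M, worse by 490.
Every other assignment is strictly worse.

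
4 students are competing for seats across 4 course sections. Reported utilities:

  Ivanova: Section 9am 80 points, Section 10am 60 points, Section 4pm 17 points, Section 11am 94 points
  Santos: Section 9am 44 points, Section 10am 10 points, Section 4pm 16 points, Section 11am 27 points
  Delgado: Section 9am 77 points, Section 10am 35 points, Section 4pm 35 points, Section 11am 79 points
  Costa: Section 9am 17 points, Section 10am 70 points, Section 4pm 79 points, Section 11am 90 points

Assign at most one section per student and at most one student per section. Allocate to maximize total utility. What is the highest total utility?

Optimal: Ivanova→Section 10am (60 points), Santos→Section 9am (44 points), Delgado→Section 11am (79 points), Costa→Section 4pm (79 points) — total 60+44+79+79 = 262 points.
Row-greedy (each student in turn takes its best remaining section) gives 252 points, worse by 10.
Next-best assignment: Ivanova→Section 11am, Santos→Section 10am, Delgado→Section 9am, Costa→Section 4pm = 260 points.

Max total: 262 points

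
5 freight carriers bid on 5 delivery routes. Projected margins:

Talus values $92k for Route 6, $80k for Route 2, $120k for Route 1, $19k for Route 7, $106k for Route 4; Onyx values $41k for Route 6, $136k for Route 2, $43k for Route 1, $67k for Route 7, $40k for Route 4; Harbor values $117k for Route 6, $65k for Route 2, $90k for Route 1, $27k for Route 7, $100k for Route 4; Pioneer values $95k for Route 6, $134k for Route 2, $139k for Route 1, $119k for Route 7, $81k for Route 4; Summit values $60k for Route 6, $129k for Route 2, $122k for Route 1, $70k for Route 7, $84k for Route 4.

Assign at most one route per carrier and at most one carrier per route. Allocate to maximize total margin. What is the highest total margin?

Optimal: Talus→Route 4 ($106k), Onyx→Route 2 ($136k), Harbor→Route 6 ($117k), Pioneer→Route 7 ($119k), Summit→Route 1 ($122k) — total 106+136+117+119+122 = $600k.
Next-best assignment: Talus→Route 1, Onyx→Route 2, Harbor→Route 6, Pioneer→Route 7, Summit→Route 4 = $576k.

Max total: $600k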